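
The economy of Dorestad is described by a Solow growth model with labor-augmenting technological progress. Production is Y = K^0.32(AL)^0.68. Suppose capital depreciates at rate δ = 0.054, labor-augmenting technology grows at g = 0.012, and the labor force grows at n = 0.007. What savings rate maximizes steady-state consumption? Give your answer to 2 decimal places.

The effective depreciation rate is n + g + δ = 0.007 + 0.012 + 0.054 = 0.073.
At the golden rule MPK = n+g+δ, and in any Cobb-Douglas steady state s = (n+g+δ)·k/y = MPK·k/y = capital's share 0.32.

s_gold = 0.32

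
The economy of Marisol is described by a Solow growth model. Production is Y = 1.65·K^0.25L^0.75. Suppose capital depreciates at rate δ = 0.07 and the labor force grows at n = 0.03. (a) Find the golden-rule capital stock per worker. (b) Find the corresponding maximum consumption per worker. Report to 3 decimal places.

Capital per worker breaks even when investment replaces (n + δ)·k; here n + δ = 0.1.
At the golden rule the marginal product of capital equals n+δ: 0.25·1.65·k^(0.25−1) = 0.1. Solving, k_gold = (0.25·1.65/0.1)^(1/0.75) ≈ 6.6155.
y_gold = 1.65·6.6155^0.25 ≈ 2.6462; c_gold = y_gold − 0.1·k_gold ≈ 1.9847.

(a) k_gold ≈ 6.616; (b) c_gold ≈ 1.985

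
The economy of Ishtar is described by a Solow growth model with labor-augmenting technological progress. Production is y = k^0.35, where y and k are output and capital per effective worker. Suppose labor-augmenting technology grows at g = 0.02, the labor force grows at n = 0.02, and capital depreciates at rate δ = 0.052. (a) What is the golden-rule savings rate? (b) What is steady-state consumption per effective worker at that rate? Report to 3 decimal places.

Capital per effective worker breaks even when investment replaces (n + g + δ)·k; here n + g + δ = 0.092.
For Cobb-Douglas, s_gold equals capital's share: s_gold = 0.35.
Setting f'(k) = n+g+δ gives 0.35·k^(0.35−1) = 0.092, hence k_gold = (0.35/0.092)^(1/0.65) ≈ 7.8116.
y_gold = 7.8116^0.35 ≈ 2.0533; c_gold = (1−0.35)·y_gold ≈ 1.3347.

(a) s_gold = 0.350; (b) c_gold ≈ 1.335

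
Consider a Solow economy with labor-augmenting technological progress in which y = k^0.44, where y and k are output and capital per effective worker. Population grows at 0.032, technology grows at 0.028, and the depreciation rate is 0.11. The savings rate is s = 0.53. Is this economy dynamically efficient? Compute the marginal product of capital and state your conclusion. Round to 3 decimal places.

dynamically inefficient; MPK ≈ 0.141

Capital per effective worker breaks even when investment replaces (n + g + δ)·k; here n + g + δ = 0.17.
Steady-state k*: s·k^0.44 = 0.17·k gives k* = (0.53/0.17)^(1/0.56) ≈ 7.6179.
MPK = 0.44·7.6179^(-0.56) ≈ 0.1411.
MPK < n+g+δ = 0.17, so the economy is dynamically inefficient (over-saving).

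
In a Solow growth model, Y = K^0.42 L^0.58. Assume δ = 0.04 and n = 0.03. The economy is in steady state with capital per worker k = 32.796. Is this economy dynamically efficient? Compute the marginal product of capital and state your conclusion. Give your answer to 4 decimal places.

Capital per worker breaks even when investment replaces (n + δ)·k; here n + δ = 0.07.
MPK = 0.42·k^(0.42−1) = 0.42·32.796^(-0.58) ≈ 0.0555.
MPK < 0.07, so the economy is dynamically inefficient (over-saving).

dynamically inefficient; MPK ≈ 0.0555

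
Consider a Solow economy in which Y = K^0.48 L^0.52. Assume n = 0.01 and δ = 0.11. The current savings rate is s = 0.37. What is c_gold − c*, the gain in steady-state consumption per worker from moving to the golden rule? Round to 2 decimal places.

Break-even investment rate: n + δ = 0.01 + 0.11 = 0.12.
Current steady state (s = 0.37): k* = (0.37/0.12)^(1/0.52) ≈ 8.7181, y* = 8.7181^0.48 ≈ 2.8275, c* = (1−0.37)·2.8275 ≈ 1.7813.
Setting f'(k) = n+δ gives 0.48·k^(0.48−1) = 0.12, hence k_gold = (0.48/0.12)^(1/0.52) ≈ 14.3816.
y_gold = 14.3816^0.48 ≈ 3.5954, c_gold = y_gold − 0.12·k_gold ≈ 1.8696.
Gain: Δc = 1.8696 − 1.7813 ≈ 0.0883.

Δc ≈ 0.09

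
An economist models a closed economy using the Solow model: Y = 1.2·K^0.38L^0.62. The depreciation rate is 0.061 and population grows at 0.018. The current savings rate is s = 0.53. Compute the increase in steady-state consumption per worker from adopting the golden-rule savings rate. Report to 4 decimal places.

Δc ≈ 0.1535

Break-even investment rate: n + δ = 0.018 + 0.061 = 0.079.
Current steady state (s = 0.53): k* = (0.53·1.2/0.079)^(1/0.62) ≈ 28.9079, y* = 1.2·28.9079^0.38 ≈ 4.3089, c* = (1−0.53)·4.3089 ≈ 2.0252.
At the golden rule the marginal product of capital equals n+δ: 0.38·1.2·k^(0.38−1) = 0.079. Solving, k_gold = (0.38·1.2/0.079)^(1/0.62) ≈ 16.9030.
y_gold = 1.2·16.9030^0.38 ≈ 3.5140, c_gold = y_gold − 0.079·k_gold ≈ 2.1787.
Gain: Δc = 2.1787 − 2.0252 ≈ 0.1535.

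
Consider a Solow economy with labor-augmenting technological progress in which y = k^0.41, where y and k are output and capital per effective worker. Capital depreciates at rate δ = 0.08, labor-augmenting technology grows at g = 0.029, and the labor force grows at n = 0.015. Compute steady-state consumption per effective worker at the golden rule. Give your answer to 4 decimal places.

The effective depreciation rate is n + g + δ = 0.015 + 0.029 + 0.08 = 0.124.
Setting f'(k) = n+g+δ gives 0.41·k^(0.41−1) = 0.124, hence k_gold = (0.41/0.124)^(1/0.59) ≈ 7.5906.
y_gold = 7.5906^0.41 ≈ 2.2957.
c_gold = y_gold − (n+g+δ)·k_gold = 2.2957 − 0.124·7.5906 ≈ 1.3545.

c_gold ≈ 1.3545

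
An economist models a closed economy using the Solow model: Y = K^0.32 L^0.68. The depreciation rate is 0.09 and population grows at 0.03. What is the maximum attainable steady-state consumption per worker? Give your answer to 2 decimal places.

Capital per worker breaks even when investment replaces (n + δ)·k; here n + δ = 0.12.
Golden rule sets MPK = n+δ: 0.32·k^(0.32−1) = 0.12, so k_gold = (0.32/0.12)^(1/0.68) ≈ 4.2308.
y_gold = 4.2308^0.32 ≈ 1.5866.
c_gold = y_gold − (n+δ)·k_gold = 1.5866 − 0.12·4.2308 ≈ 1.0789.

c_gold ≈ 1.08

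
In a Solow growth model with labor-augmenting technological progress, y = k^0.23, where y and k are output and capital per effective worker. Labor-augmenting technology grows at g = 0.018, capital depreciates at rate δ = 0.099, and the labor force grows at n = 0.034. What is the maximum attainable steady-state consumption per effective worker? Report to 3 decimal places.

Capital per effective worker breaks even when investment replaces (n + g + δ)·k; here n + g + δ = 0.151.
Golden rule sets MPK = n+g+δ: 0.23·k^(0.23−1) = 0.151, so k_gold = (0.23/0.151)^(1/0.77) ≈ 1.7272.
y_gold = 1.7272^0.23 ≈ 1.1339.
c_gold = y_gold − (n+g+δ)·k_gold = 1.1339 − 0.151·1.7272 ≈ 0.8731.

c_gold ≈ 0.873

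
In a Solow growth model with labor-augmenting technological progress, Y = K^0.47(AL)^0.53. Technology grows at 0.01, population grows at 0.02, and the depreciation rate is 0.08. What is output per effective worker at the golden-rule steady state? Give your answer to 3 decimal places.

y_gold ≈ 3.625

Capital per effective worker breaks even when investment replaces (n + g + δ)·k; here n + g + δ = 0.11.
Maximizing c = f(k) − (n+g+δ)·k gives f'(k) = n+g+δ, i.e. 0.47·k^(0.47−1) = 0.11, so k_gold = (0.47/0.11)^(1/0.53) ≈ 15.4885.
Output: y_gold = k_gold^0.47 = 15.4885^0.47 ≈ 3.6250.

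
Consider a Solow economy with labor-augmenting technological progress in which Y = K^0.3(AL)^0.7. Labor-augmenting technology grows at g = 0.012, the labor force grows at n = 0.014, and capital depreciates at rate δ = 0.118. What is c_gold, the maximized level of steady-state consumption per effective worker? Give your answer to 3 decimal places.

n + g + δ = 0.014 + 0.012 + 0.118 = 0.144.
At the golden rule the marginal product of capital equals n+g+δ: 0.3·k^(0.3−1) = 0.144. Solving, k_gold = (0.3/0.144)^(1/0.7) ≈ 2.8534.
y_gold = 2.8534^0.3 ≈ 1.3697.
c_gold = y_gold − (n+g+δ)·k_gold = 1.3697 − 0.144·2.8534 ≈ 0.9588.

c_gold ≈ 0.959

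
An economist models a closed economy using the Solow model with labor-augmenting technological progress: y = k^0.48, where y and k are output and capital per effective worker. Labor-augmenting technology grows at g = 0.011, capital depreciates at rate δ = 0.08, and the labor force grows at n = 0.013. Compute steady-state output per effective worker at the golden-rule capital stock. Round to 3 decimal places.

y_gold ≈ 4.103

n + g + δ = 0.013 + 0.011 + 0.08 = 0.104.
Golden rule sets MPK = n+g+δ: 0.48·k^(0.48−1) = 0.104, so k_gold = (0.48/0.104)^(1/0.52) ≈ 18.9375.
Output: y_gold = k_gold^0.48 = 18.9375^0.48 ≈ 4.1031.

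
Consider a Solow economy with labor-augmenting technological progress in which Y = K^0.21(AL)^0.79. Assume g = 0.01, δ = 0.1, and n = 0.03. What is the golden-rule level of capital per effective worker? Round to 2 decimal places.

k_gold ≈ 1.67

Break-even investment rate: n + g + δ = 0.03 + 0.01 + 0.1 = 0.14.
Golden rule sets MPK = n+g+δ: 0.21·k^(0.21−1) = 0.14, so k_gold = (0.21/0.14)^(1/0.79) ≈ 1.6707.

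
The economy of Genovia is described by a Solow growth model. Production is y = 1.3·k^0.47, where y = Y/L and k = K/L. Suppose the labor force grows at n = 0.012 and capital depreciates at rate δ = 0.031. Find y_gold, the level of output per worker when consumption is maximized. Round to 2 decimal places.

y_gold ≈ 13.68

The effective depreciation rate is n + δ = 0.012 + 0.031 = 0.043.
Maximizing c = f(k) − (n+δ)·k gives f'(k) = n+δ, i.e. 0.47·1.3·k^(0.47−1) = 0.043, so k_gold = (0.47·1.3/0.043)^(1/0.53) ≈ 149.5084.
Output: y_gold = 1.3·k_gold^0.47 = 1.3·149.5084^0.47 ≈ 13.6784.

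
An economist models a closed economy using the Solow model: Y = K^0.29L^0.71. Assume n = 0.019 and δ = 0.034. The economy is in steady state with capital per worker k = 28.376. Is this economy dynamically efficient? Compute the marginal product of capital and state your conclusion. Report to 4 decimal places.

Break-even investment rate: n + δ = 0.019 + 0.034 = 0.053.
MPK = 0.29·k^(0.29−1) = 0.29·28.376^(-0.71) ≈ 0.0270.
MPK < 0.053, so the economy is dynamically inefficient (over-saving).

dynamically inefficient; MPK ≈ 0.0270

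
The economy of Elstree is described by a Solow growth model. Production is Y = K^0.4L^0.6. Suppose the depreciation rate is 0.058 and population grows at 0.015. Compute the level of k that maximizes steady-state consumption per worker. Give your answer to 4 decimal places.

Capital per worker breaks even when investment replaces (n + δ)·k; here n + δ = 0.073.
Golden rule sets MPK = n+δ: 0.4·k^(0.4−1) = 0.073, so k_gold = (0.4/0.073)^(1/0.6) ≈ 17.0305.

k_gold ≈ 17.0305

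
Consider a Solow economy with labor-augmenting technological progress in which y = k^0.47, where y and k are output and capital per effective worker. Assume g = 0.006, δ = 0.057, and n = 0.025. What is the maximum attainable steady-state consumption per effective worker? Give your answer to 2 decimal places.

c_gold ≈ 2.34

Break-even investment rate: n + g + δ = 0.025 + 0.006 + 0.057 = 0.088.
Maximizing c = f(k) − (n+g+δ)·k gives f'(k) = n+g+δ, i.e. 0.47·k^(0.47−1) = 0.088, so k_gold = (0.47/0.088)^(1/0.53) ≈ 23.5971.
y_gold = 23.5971^0.47 ≈ 4.4182.
c_gold = y_gold − (n+g+δ)·k_gold = 4.4182 − 0.088·23.5971 ≈ 2.3416.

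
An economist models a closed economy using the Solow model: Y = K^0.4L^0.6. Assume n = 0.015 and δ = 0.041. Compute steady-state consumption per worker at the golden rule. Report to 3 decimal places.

c_gold ≈ 2.225

Break-even investment rate: n + δ = 0.015 + 0.041 = 0.056.
At the golden rule the marginal product of capital equals n+δ: 0.4·k^(0.4−1) = 0.056. Solving, k_gold = (0.4/0.056)^(1/0.6) ≈ 26.4923.
y_gold = 26.4923^0.4 ≈ 3.7089.
c_gold = y_gold − (n+δ)·k_gold = 3.7089 − 0.056·26.4923 ≈ 2.2254.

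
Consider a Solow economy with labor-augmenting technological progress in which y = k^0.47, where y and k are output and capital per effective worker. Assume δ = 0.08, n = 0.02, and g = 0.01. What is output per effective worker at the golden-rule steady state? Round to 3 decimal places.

Break-even investment rate: n + g + δ = 0.02 + 0.01 + 0.08 = 0.11.
Setting f'(k) = n+g+δ gives 0.47·k^(0.47−1) = 0.11, hence k_gold = (0.47/0.11)^(1/0.53) ≈ 15.4885.
Output: y_gold = k_gold^0.47 = 15.4885^0.47 ≈ 3.6250.

y_gold ≈ 3.625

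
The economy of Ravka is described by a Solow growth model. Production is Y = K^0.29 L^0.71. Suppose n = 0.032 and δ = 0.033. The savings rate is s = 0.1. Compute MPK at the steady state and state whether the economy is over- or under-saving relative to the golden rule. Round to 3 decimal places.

under-saving; MPK ≈ 0.188

Break-even investment rate: n + δ = 0.032 + 0.033 = 0.065.
Steady-state k*: s·k^0.29 = 0.065·k gives k* = (0.1/0.065)^(1/0.71) ≈ 1.8344.
MPK = 0.29·1.8344^(-0.71) ≈ 0.1885.
MPK > n+δ = 0.065, so the economy is dynamically efficient (under-saving).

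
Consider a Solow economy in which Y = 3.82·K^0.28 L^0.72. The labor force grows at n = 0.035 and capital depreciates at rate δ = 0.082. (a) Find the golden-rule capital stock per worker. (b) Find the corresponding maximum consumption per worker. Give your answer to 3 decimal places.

(a) k_gold ≈ 21.616; (b) c_gold ≈ 6.503

Break-even investment rate: n + δ = 0.035 + 0.082 = 0.117.
At the golden rule the marginal product of capital equals n+δ: 0.28·3.82·k^(0.28−1) = 0.117. Solving, k_gold = (0.28·3.82/0.117)^(1/0.72) ≈ 21.6158.
y_gold = 3.82·21.6158^0.28 ≈ 9.0323; c_gold = y_gold − 0.117·k_gold ≈ 6.5033.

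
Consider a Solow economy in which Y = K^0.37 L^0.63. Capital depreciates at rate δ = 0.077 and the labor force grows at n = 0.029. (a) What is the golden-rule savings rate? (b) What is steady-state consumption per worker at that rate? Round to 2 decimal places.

(a) s_gold = 0.37; (b) c_gold ≈ 1.31

Break-even investment rate: n + δ = 0.029 + 0.077 = 0.106.
For Cobb-Douglas, s_gold equals capital's share: s_gold = 0.37.
Maximizing c = f(k) − (n+δ)·k gives f'(k) = n+δ, i.e. 0.37·k^(0.37−1) = 0.106, so k_gold = (0.37/0.106)^(1/0.63) ≈ 7.2734.
y_gold = 7.2734^0.37 ≈ 2.0837; c_gold = (1−0.37)·y_gold ≈ 1.3128.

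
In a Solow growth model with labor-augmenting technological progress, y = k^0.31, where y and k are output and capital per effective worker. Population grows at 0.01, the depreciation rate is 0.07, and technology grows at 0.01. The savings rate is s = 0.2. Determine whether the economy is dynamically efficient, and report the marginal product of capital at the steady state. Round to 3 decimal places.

n + g + δ = 0.01 + 0.01 + 0.07 = 0.09.
Steady-state k*: s·k^0.31 = 0.09·k gives k* = (0.2/0.09)^(1/0.69) ≈ 3.1812.
MPK = 0.31·3.1812^(-0.69) ≈ 0.1395.
MPK > n+g+δ = 0.09, so the economy is dynamically efficient (under-saving).

dynamically efficient; MPK ≈ 0.139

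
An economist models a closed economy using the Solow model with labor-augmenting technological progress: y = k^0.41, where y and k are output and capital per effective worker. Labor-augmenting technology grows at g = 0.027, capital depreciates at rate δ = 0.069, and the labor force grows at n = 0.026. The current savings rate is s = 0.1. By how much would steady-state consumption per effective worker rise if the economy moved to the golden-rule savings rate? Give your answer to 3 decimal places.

Δc ≈ 0.586

Break-even investment rate: n + g + δ = 0.026 + 0.027 + 0.069 = 0.122.
Current steady state (s = 0.1): k* = (0.1/0.122)^(1/0.59) ≈ 0.7139, y* = 0.7139^0.41 ≈ 0.8709, c* = (1−0.1)·0.8709 ≈ 0.7838.
Maximizing c = f(k) − (n+g+δ)·k gives f'(k) = n+g+δ, i.e. 0.41·k^(0.41−1) = 0.122, so k_gold = (0.41/0.122)^(1/0.59) ≈ 7.8027.
y_gold = 7.8027^0.41 ≈ 2.3218, c_gold = y_gold − 0.122·k_gold ≈ 1.3698.
Gain: Δc = 1.3698 − 0.7838 ≈ 0.5860.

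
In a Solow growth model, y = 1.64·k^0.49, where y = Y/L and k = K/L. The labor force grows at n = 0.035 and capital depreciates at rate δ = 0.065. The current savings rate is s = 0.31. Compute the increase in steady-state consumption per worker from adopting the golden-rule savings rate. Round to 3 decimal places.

The effective depreciation rate is n + δ = 0.035 + 0.065 = 0.1.
Current steady state (s = 0.31): k* = (0.31·1.64/0.1)^(1/0.51) ≈ 24.2503, y* = 1.64·24.2503^0.49 ≈ 7.8227, c* = (1−0.31)·7.8227 ≈ 5.3976.
Golden rule sets MPK = n+δ: 0.49·1.64·k^(0.49−1) = 0.1, so k_gold = (0.49·1.64/0.1)^(1/0.51) ≈ 59.5097.
y_gold = 1.64·59.5097^0.49 ≈ 12.1448, c_gold = y_gold − 0.1·k_gold ≈ 6.1939.
Gain: Δc = 6.1939 − 5.3976 ≈ 0.7962.

Δc ≈ 0.796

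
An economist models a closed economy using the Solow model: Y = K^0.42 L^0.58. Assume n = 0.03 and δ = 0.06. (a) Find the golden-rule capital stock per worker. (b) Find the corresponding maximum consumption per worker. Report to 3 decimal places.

(a) k_gold ≈ 14.238; (b) c_gold ≈ 1.770

n + δ = 0.03 + 0.06 = 0.09.
At the golden rule the marginal product of capital equals n+δ: 0.42·k^(0.42−1) = 0.09. Solving, k_gold = (0.42/0.09)^(1/0.58) ≈ 14.2384.
y_gold = 14.2384^0.42 ≈ 3.0511; c_gold = y_gold − 0.09·k_gold ≈ 1.7696.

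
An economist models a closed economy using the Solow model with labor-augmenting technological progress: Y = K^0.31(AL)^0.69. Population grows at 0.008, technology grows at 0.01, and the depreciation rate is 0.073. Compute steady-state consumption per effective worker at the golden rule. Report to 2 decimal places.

n + g + δ = 0.008 + 0.01 + 0.073 = 0.091.
Golden rule sets MPK = n+g+δ: 0.31·k^(0.31−1) = 0.091, so k_gold = (0.31/0.091)^(1/0.69) ≈ 5.9085.
y_gold = 5.9085^0.31 ≈ 1.7344.
c_gold = y_gold − (n+g+δ)·k_gold = 1.7344 − 0.091·5.9085 ≈ 1.1968.

c_gold ≈ 1.20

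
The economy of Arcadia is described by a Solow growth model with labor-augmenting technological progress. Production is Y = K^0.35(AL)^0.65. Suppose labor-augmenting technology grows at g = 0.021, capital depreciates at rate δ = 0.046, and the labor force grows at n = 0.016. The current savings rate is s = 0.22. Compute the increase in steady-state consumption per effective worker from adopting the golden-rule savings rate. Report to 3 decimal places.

Capital per effective worker breaks even when investment replaces (n + g + δ)·k; here n + g + δ = 0.083.
Current steady state (s = 0.22): k* = (0.22/0.083)^(1/0.65) ≈ 4.4802, y* = 4.4802^0.35 ≈ 1.6903, c* = (1−0.22)·1.6903 ≈ 1.3184.
At the golden rule the marginal product of capital equals n+g+δ: 0.35·k^(0.35−1) = 0.083. Solving, k_gold = (0.35/0.083)^(1/0.65) ≈ 9.1521.
y_gold = 9.1521^0.35 ≈ 2.1704, c_gold = y_gold − 0.083·k_gold ≈ 1.4107.
Gain: Δc = 1.4107 − 1.3184 ≈ 0.0923.

Δc ≈ 0.092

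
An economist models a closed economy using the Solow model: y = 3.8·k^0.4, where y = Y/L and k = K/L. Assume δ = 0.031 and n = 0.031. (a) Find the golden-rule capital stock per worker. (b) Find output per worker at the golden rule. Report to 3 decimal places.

(a) k_gold ≈ 206.897; (b) y_gold ≈ 32.069

Break-even investment rate: n + δ = 0.031 + 0.031 = 0.062.
At the golden rule the marginal product of capital equals n+δ: 0.4·3.8·k^(0.4−1) = 0.062. Solving, k_gold = (0.4·3.8/0.062)^(1/0.6) ≈ 206.8965.
y_gold = 3.8·206.8965^0.4 ≈ 32.0690.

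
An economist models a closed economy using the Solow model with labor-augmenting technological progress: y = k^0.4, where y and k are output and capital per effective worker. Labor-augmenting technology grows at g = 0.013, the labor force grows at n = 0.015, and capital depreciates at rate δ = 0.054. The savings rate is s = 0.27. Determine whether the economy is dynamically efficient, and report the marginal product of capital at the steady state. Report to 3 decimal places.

dynamically efficient; MPK ≈ 0.121

n + g + δ = 0.015 + 0.013 + 0.054 = 0.082.
Steady-state k*: s·k^0.4 = 0.082·k gives k* = (0.27/0.082)^(1/0.6) ≈ 7.2876.
MPK = 0.4·7.2876^(-0.6) ≈ 0.1215.
MPK > n+g+δ = 0.082, so the economy is dynamically efficient (under-saving).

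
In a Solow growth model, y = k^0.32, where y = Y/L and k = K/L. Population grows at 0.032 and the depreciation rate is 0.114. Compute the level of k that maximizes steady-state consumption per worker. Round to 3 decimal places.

k_gold ≈ 3.171

The effective depreciation rate is n + δ = 0.032 + 0.114 = 0.146.
Setting f'(k) = n+δ gives 0.32·k^(0.32−1) = 0.146, hence k_gold = (0.32/0.146)^(1/0.68) ≈ 3.1708.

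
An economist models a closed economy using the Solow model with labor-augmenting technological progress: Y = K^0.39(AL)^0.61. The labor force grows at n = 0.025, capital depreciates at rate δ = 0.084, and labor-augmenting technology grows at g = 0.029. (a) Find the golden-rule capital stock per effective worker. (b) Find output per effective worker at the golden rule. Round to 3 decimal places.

n + g + δ = 0.025 + 0.029 + 0.084 = 0.138.
Golden rule sets MPK = n+g+δ: 0.39·k^(0.39−1) = 0.138, so k_gold = (0.39/0.138)^(1/0.61) ≈ 5.4910.
y_gold = 5.4910^0.39 ≈ 1.9430.

(a) k_gold ≈ 5.491; (b) y_gold ≈ 1.943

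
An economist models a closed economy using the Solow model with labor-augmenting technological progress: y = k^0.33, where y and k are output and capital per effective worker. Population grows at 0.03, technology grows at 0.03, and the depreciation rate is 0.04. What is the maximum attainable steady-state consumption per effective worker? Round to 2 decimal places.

Capital per effective worker breaks even when investment replaces (n + g + δ)·k; here n + g + δ = 0.1.
Golden rule sets MPK = n+g+δ: 0.33·k^(0.33−1) = 0.1, so k_gold = (0.33/0.1)^(1/0.67) ≈ 5.9416.
y_gold = 5.9416^0.33 ≈ 1.8005.
c_gold = y_gold − (n+g+δ)·k_gold = 1.8005 − 0.1·5.9416 ≈ 1.2063.

c_gold ≈ 1.21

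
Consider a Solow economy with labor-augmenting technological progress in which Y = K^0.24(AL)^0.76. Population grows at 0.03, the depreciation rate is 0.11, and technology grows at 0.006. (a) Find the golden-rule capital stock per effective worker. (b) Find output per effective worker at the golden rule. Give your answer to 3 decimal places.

(a) k_gold ≈ 1.923; (b) y_gold ≈ 1.170

Capital per effective worker breaks even when investment replaces (n + g + δ)·k; here n + g + δ = 0.146.
Maximizing c = f(k) − (n+g+δ)·k gives f'(k) = n+g+δ, i.e. 0.24·k^(0.24−1) = 0.146, so k_gold = (0.24/0.146)^(1/0.76) ≈ 1.9232.
y_gold = 1.9232^0.24 ≈ 1.1699.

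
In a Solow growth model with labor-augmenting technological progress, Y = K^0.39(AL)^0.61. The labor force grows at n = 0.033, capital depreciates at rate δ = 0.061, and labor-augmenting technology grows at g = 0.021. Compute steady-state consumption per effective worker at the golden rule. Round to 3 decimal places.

c_gold ≈ 1.332

The effective depreciation rate is n + g + δ = 0.033 + 0.021 + 0.061 = 0.115.
Golden rule sets MPK = n+g+δ: 0.39·k^(0.39−1) = 0.115, so k_gold = (0.39/0.115)^(1/0.61) ≈ 7.4038.
y_gold = 7.4038^0.39 ≈ 2.1832.
c_gold = y_gold − (n+g+δ)·k_gold = 2.1832 − 0.115·7.4038 ≈ 1.3317.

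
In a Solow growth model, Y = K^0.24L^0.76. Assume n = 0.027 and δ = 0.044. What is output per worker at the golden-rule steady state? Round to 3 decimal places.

y_gold ≈ 1.469

n + δ = 0.027 + 0.044 = 0.071.
Setting f'(k) = n+δ gives 0.24·k^(0.24−1) = 0.071, hence k_gold = (0.24/0.071)^(1/0.76) ≈ 4.9658.
Output: y_gold = k_gold^0.24 = 4.9658^0.24 ≈ 1.4691.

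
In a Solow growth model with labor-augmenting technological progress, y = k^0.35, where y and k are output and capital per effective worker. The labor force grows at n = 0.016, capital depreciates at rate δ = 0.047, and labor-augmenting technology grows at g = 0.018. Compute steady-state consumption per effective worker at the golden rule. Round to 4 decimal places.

c_gold ≈ 1.4294

The effective depreciation rate is n + g + δ = 0.016 + 0.018 + 0.047 = 0.081.
Maximizing c = f(k) − (n+g+δ)·k gives f'(k) = n+g+δ, i.e. 0.35·k^(0.35−1) = 0.081, so k_gold = (0.35/0.081)^(1/0.65) ≈ 9.5021.
y_gold = 9.5021^0.35 ≈ 2.1991.
c_gold = y_gold − (n+g+δ)·k_gold = 2.1991 − 0.081·9.5021 ≈ 1.4294.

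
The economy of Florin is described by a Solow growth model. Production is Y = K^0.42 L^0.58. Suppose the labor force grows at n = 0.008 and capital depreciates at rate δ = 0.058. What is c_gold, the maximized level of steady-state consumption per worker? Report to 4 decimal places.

c_gold ≈ 2.2152

Break-even investment rate: n + δ = 0.008 + 0.058 = 0.066.
At the golden rule the marginal product of capital equals n+δ: 0.42·k^(0.42−1) = 0.066. Solving, k_gold = (0.42/0.066)^(1/0.58) ≈ 24.3052.
y_gold = 24.3052^0.42 ≈ 3.8194.
c_gold = y_gold − (n+δ)·k_gold = 3.8194 − 0.066·24.3052 ≈ 2.2152.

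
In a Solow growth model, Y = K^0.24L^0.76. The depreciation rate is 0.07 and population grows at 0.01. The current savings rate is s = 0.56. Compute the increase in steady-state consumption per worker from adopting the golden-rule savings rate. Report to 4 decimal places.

Δc ≈ 0.2617

n + δ = 0.01 + 0.07 = 0.08.
Current steady state (s = 0.56): k* = (0.56/0.08)^(1/0.76) ≈ 12.9411, y* = 12.9411^0.24 ≈ 1.8487, c* = (1−0.56)·1.8487 ≈ 0.8134.
Golden rule sets MPK = n+δ: 0.24·k^(0.24−1) = 0.08, so k_gold = (0.24/0.08)^(1/0.76) ≈ 4.2442.
y_gold = 4.2442^0.24 ≈ 1.4147, c_gold = y_gold − 0.08·k_gold ≈ 1.0752.
Gain: Δc = 1.0752 − 0.8134 ≈ 0.2617.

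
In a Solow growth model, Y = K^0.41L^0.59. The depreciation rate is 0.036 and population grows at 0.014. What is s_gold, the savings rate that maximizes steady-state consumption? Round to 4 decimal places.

s_gold = 0.4100

The effective depreciation rate is n + δ = 0.014 + 0.036 = 0.05.
At the golden rule MPK = n+δ, and in any Cobb-Douglas steady state s = (n+δ)·k/y = MPK·k/y = capital's share 0.41.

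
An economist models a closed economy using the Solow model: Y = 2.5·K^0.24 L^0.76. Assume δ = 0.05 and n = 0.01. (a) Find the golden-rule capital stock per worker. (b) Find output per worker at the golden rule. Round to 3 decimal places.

(a) k_gold ≈ 20.691; (b) y_gold ≈ 5.173

Capital per worker breaks even when investment replaces (n + δ)·k; here n + δ = 0.06.
Maximizing c = f(k) − (n+δ)·k gives f'(k) = n+δ, i.e. 0.24·2.5·k^(0.24−1) = 0.06, so k_gold = (0.24·2.5/0.06)^(1/0.76) ≈ 20.6914.
y_gold = 2.5·20.6914^0.24 ≈ 5.1728.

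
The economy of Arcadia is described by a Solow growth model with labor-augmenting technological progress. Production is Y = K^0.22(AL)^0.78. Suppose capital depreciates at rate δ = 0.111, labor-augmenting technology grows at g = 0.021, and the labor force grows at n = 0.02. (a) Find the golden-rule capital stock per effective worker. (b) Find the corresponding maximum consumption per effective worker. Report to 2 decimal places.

(a) k_gold ≈ 1.61; (b) c_gold ≈ 0.87

n + g + δ = 0.02 + 0.021 + 0.111 = 0.152.
Maximizing c = f(k) − (n+g+δ)·k gives f'(k) = n+g+δ, i.e. 0.22·k^(0.22−1) = 0.152, so k_gold = (0.22/0.152)^(1/0.78) ≈ 1.6065.
y_gold = 1.6065^0.22 ≈ 1.1099; c_gold = y_gold − 0.152·k_gold ≈ 0.8657.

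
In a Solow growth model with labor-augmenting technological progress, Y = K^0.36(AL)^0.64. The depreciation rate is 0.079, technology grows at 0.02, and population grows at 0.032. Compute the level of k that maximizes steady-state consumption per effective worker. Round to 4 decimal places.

The effective depreciation rate is n + g + δ = 0.032 + 0.02 + 0.079 = 0.131.
Maximizing c = f(k) − (n+g+δ)·k gives f'(k) = n+g+δ, i.e. 0.36·k^(0.36−1) = 0.131, so k_gold = (0.36/0.131)^(1/0.64) ≈ 4.8527.

k_gold ≈ 4.8527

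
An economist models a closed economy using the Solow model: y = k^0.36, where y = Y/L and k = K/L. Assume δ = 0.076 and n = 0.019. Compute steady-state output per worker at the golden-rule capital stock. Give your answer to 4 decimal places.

Capital per worker breaks even when investment replaces (n + δ)·k; here n + δ = 0.095.
At the golden rule the marginal product of capital equals n+δ: 0.36·k^(0.36−1) = 0.095. Solving, k_gold = (0.36/0.095)^(1/0.64) ≈ 8.0173.
Output: y_gold = k_gold^0.36 = 8.0173^0.36 ≈ 2.1157.

y_gold ≈ 2.1157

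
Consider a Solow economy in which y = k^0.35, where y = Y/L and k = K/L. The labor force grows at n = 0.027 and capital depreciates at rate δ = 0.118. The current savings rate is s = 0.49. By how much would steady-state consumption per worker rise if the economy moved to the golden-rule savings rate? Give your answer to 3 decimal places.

Δc ≈ 0.062

The effective depreciation rate is n + δ = 0.027 + 0.118 = 0.145.
Current steady state (s = 0.49): k* = (0.49/0.145)^(1/0.65) ≈ 6.5100, y* = 6.5100^0.35 ≈ 1.9264, c* = (1−0.49)·1.9264 ≈ 0.9825.
Maximizing c = f(k) − (n+δ)·k gives f'(k) = n+δ, i.e. 0.35·k^(0.35−1) = 0.145, so k_gold = (0.35/0.145)^(1/0.65) ≈ 3.8794.
y_gold = 3.8794^0.35 ≈ 1.6072, c_gold = y_gold − 0.145·k_gold ≈ 1.0447.
Gain: Δc = 1.0447 − 0.9825 ≈ 0.0622.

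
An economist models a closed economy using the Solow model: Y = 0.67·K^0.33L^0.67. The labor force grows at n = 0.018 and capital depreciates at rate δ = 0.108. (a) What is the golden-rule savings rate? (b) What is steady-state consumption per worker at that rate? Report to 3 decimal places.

Break-even investment rate: n + δ = 0.018 + 0.108 = 0.126.
For Cobb-Douglas, s_gold equals capital's share: s_gold = 0.33.
Golden rule sets MPK = n+δ: 0.33·0.67·k^(0.33−1) = 0.126, so k_gold = (0.33·0.67/0.126)^(1/0.67) ≈ 2.3148.
y_gold = 0.67·2.3148^0.33 ≈ 0.8838; c_gold = (1−0.33)·y_gold ≈ 0.5922.

(a) s_gold = 0.330; (b) c_gold ≈ 0.592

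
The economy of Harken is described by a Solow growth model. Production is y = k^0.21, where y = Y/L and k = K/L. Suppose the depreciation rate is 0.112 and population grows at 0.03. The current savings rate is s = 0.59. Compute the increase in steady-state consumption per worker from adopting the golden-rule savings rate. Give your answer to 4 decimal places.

Break-even investment rate: n + δ = 0.03 + 0.112 = 0.142.
Current steady state (s = 0.59): k* = (0.59/0.142)^(1/0.79) ≈ 6.0673, y* = 6.0673^0.21 ≈ 1.4603, c* = (1−0.59)·1.4603 ≈ 0.5987.
Maximizing c = f(k) − (n+δ)·k gives f'(k) = n+δ, i.e. 0.21·k^(0.21−1) = 0.142, so k_gold = (0.21/0.142)^(1/0.79) ≈ 1.6410.
y_gold = 1.6410^0.21 ≈ 1.1096, c_gold = y_gold − 0.142·k_gold ≈ 0.8766.
Gain: Δc = 0.8766 − 0.5987 ≈ 0.2779.

Δc ≈ 0.2779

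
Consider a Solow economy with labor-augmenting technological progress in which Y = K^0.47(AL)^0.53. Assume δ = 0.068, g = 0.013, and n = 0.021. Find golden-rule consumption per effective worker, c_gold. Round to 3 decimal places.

c_gold ≈ 2.054

The effective depreciation rate is n + g + δ = 0.021 + 0.013 + 0.068 = 0.102.
At the golden rule the marginal product of capital equals n+g+δ: 0.47·k^(0.47−1) = 0.102. Solving, k_gold = (0.47/0.102)^(1/0.53) ≈ 17.8600.
y_gold = 17.8600^0.47 ≈ 3.8760.
c_gold = y_gold − (n+g+δ)·k_gold = 3.8760 − 0.102·17.8600 ≈ 2.0543.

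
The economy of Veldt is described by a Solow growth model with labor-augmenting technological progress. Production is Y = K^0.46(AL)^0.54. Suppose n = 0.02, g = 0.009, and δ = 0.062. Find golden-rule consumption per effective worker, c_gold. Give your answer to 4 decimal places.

c_gold ≈ 2.1471

Capital per effective worker breaks even when investment replaces (n + g + δ)·k; here n + g + δ = 0.091.
Golden rule sets MPK = n+g+δ: 0.46·k^(0.46−1) = 0.091, so k_gold = (0.46/0.091)^(1/0.54) ≈ 20.0992.
y_gold = 20.0992^0.46 ≈ 3.9761.
c_gold = y_gold − (n+g+δ)·k_gold = 3.9761 − 0.091·20.0992 ≈ 2.1471.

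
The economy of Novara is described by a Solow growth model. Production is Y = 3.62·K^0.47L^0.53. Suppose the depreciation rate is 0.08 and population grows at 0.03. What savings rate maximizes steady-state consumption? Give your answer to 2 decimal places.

Capital per worker breaks even when investment replaces (n + δ)·k; here n + δ = 0.11.
At the golden rule MPK = n+δ, and in any Cobb-Douglas steady state s = (n+δ)·k/y = MPK·k/y = capital's share 0.47.

s_gold = 0.47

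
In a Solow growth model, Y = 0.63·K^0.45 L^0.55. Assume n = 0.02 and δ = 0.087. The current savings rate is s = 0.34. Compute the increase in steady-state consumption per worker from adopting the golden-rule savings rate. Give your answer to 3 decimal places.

n + δ = 0.02 + 0.087 = 0.107.
Current steady state (s = 0.34): k* = (0.34·0.63/0.107)^(1/0.55) ≈ 3.5324, y* = 0.63·3.5324^0.45 ≈ 1.1117, c* = (1−0.34)·1.1117 ≈ 0.7337.
Golden rule sets MPK = n+δ: 0.45·0.63·k^(0.45−1) = 0.107, so k_gold = (0.45·0.63/0.107)^(1/0.55) ≈ 5.8803.
y_gold = 0.63·5.8803^0.45 ≈ 1.3982, c_gold = y_gold − 0.107·k_gold ≈ 0.7690.
Gain: Δc = 0.7690 − 0.7337 ≈ 0.0353.

Δc ≈ 0.035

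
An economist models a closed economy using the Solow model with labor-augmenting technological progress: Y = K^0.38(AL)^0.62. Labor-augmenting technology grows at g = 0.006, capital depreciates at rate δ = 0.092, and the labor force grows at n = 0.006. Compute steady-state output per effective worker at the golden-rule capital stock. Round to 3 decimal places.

y_gold ≈ 2.213

Break-even investment rate: n + g + δ = 0.006 + 0.006 + 0.092 = 0.104.
Maximizing c = f(k) − (n+g+δ)·k gives f'(k) = n+g+δ, i.e. 0.38·k^(0.38−1) = 0.104, so k_gold = (0.38/0.104)^(1/0.62) ≈ 8.0847.
Output: y_gold = k_gold^0.38 = 8.0847^0.38 ≈ 2.2126.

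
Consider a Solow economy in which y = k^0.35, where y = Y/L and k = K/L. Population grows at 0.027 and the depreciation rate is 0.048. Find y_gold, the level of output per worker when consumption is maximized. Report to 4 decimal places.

y_gold ≈ 2.2921

Capital per worker breaks even when investment replaces (n + δ)·k; here n + δ = 0.075.
Setting f'(k) = n+δ gives 0.35·k^(0.35−1) = 0.075, hence k_gold = (0.35/0.075)^(1/0.65) ≈ 10.6965.
Output: y_gold = k_gold^0.35 = 10.6965^0.35 ≈ 2.2921.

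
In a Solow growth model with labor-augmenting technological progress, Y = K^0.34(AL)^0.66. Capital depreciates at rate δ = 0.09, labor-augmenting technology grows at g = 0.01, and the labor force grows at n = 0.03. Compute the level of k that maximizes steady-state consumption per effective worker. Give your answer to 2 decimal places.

k_gold ≈ 4.29

Capital per effective worker breaks even when investment replaces (n + g + δ)·k; here n + g + δ = 0.13.
At the golden rule the marginal product of capital equals n+g+δ: 0.34·k^(0.34−1) = 0.13. Solving, k_gold = (0.34/0.13)^(1/0.66) ≈ 4.2917.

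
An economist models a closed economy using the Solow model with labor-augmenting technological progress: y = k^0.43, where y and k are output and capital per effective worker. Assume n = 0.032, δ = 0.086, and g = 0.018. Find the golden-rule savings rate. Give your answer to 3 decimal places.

s_gold = 0.430

Break-even investment rate: n + g + δ = 0.032 + 0.018 + 0.086 = 0.136.
At the golden rule MPK = n+g+δ, and in any Cobb-Douglas steady state s = (n+g+δ)·k/y = MPK·k/y = capital's share 0.43.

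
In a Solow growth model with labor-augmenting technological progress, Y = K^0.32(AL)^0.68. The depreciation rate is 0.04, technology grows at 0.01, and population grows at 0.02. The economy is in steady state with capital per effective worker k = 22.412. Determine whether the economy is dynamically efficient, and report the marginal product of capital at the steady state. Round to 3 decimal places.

Break-even investment rate: n + g + δ = 0.02 + 0.01 + 0.04 = 0.07.
MPK = 0.32·k^(0.32−1) = 0.32·22.412^(-0.68) ≈ 0.0386.
MPK < 0.07, so the economy is dynamically inefficient (over-saving).

dynamically inefficient; MPK ≈ 0.039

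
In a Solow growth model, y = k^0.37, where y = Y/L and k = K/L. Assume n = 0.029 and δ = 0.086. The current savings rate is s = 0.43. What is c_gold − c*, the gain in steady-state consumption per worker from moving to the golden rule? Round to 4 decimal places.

Break-even investment rate: n + δ = 0.029 + 0.086 = 0.115.
Current steady state (s = 0.43): k* = (0.43/0.115)^(1/0.63) ≈ 8.1126, y* = 8.1126^0.37 ≈ 2.1696, c* = (1−0.43)·2.1696 ≈ 1.2367.
Maximizing c = f(k) − (n+δ)·k gives f'(k) = n+δ, i.e. 0.37·k^(0.37−1) = 0.115, so k_gold = (0.37/0.115)^(1/0.63) ≈ 6.3909.
y_gold = 6.3909^0.37 ≈ 1.9864, c_gold = y_gold − 0.115·k_gold ≈ 1.2514.
Gain: Δc = 1.2514 − 1.2367 ≈ 0.0147.

Δc ≈ 0.0147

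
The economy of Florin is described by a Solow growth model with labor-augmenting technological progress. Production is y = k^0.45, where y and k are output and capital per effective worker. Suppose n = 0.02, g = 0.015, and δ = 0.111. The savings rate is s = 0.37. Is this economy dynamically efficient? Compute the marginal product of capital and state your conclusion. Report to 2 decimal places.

dynamically efficient; MPK ≈ 0.18

n + g + δ = 0.02 + 0.015 + 0.111 = 0.146.
Steady-state k*: s·k^0.45 = 0.146·k gives k* = (0.37/0.146)^(1/0.55) ≈ 5.4234.
MPK = 0.45·5.4234^(-0.55) ≈ 0.1776.
MPK > n+g+δ = 0.146, so the economy is dynamically efficient (under-saving).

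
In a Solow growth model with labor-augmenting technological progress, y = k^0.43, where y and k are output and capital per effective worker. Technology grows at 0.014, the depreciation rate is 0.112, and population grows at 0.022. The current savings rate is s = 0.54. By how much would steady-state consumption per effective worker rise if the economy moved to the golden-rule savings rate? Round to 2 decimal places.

Δc ≈ 0.05

n + g + δ = 0.022 + 0.014 + 0.112 = 0.148.
Current steady state (s = 0.54): k* = (0.54/0.148)^(1/0.57) ≈ 9.6872, y* = 9.6872^0.43 ≈ 2.6550, c* = (1−0.54)·2.6550 ≈ 1.2213.
Golden rule sets MPK = n+g+δ: 0.43·k^(0.43−1) = 0.148, so k_gold = (0.43/0.148)^(1/0.57) ≈ 6.4960.
y_gold = 6.4960^0.43 ≈ 2.2358, c_gold = y_gold − 0.148·k_gold ≈ 1.2744.
Gain: Δc = 1.2744 − 1.2213 ≈ 0.0531.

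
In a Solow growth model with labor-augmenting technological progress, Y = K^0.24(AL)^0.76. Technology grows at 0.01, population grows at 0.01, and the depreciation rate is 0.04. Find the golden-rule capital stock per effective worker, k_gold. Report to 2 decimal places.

k_gold ≈ 6.20

The effective depreciation rate is n + g + δ = 0.01 + 0.01 + 0.04 = 0.06.
At the golden rule the marginal product of capital equals n+g+δ: 0.24·k^(0.24−1) = 0.06. Solving, k_gold = (0.24/0.06)^(1/0.76) ≈ 6.1970.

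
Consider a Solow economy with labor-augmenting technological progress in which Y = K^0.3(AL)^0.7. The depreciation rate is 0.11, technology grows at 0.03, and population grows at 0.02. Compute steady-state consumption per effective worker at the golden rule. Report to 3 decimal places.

c_gold ≈ 0.916

Break-even investment rate: n + g + δ = 0.02 + 0.03 + 0.11 = 0.16.
Maximizing c = f(k) − (n+g+δ)·k gives f'(k) = n+g+δ, i.e. 0.3·k^(0.3−1) = 0.16, so k_gold = (0.3/0.16)^(1/0.7) ≈ 2.4547.
y_gold = 2.4547^0.3 ≈ 1.3092.
c_gold = y_gold − (n+g+δ)·k_gold = 1.3092 − 0.16·2.4547 ≈ 0.9164.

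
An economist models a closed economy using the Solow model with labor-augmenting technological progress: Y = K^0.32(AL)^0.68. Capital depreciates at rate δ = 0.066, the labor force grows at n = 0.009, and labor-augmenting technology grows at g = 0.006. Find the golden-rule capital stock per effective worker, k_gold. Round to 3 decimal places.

k_gold ≈ 7.541

The effective depreciation rate is n + g + δ = 0.009 + 0.006 + 0.066 = 0.081.
At the golden rule the marginal product of capital equals n+g+δ: 0.32·k^(0.32−1) = 0.081. Solving, k_gold = (0.32/0.081)^(1/0.68) ≈ 7.5413.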